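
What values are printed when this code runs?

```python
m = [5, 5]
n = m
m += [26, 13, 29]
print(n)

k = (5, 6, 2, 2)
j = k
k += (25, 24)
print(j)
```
[5, 5, 26, 13, 29]
(5, 6, 2, 2)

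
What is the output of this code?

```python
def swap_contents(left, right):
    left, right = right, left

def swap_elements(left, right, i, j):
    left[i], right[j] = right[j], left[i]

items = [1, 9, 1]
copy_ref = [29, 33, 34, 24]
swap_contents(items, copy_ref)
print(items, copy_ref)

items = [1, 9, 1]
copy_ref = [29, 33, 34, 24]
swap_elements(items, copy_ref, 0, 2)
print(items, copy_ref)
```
[1, 9, 1] [29, 33, 34, 24]
[34, 9, 1] [29, 33, 1, 24]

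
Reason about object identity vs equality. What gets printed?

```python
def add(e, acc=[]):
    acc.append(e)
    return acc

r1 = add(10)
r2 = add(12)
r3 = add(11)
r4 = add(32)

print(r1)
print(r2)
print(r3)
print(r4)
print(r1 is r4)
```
[10, 12, 11, 32]
[10, 12, 11, 32]
[10, 12, 11, 32]
[10, 12, 11, 32]
True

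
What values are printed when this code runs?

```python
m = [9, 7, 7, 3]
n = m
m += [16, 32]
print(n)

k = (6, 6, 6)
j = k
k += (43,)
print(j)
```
[9, 7, 7, 3, 16, 32]
(6, 6, 6)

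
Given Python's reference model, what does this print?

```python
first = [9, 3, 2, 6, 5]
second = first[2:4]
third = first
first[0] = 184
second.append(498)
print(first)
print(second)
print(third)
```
[184, 3, 2, 6, 5]
[2, 6, 498]
[184, 3, 2, 6, 5]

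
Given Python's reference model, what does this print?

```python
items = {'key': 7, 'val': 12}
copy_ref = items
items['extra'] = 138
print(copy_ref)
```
{'key': 7, 'val': 12, 'extra': 138}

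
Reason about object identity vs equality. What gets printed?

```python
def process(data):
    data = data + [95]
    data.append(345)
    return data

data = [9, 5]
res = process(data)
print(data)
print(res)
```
[9, 5]
[9, 5, 95, 345]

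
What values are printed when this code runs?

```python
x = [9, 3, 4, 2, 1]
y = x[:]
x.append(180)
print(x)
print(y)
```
[9, 3, 4, 2, 1, 180]
[9, 3, 4, 2, 1]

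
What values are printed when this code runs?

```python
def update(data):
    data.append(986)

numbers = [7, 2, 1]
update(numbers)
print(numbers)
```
[7, 2, 1, 986]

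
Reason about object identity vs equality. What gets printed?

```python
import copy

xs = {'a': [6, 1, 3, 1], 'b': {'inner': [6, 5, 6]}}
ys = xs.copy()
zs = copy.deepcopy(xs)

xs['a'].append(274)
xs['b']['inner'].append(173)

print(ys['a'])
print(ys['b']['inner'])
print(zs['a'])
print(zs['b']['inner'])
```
[6, 1, 3, 1, 274]
[6, 5, 6, 173]
[6, 1, 3, 1]
[6, 5, 6]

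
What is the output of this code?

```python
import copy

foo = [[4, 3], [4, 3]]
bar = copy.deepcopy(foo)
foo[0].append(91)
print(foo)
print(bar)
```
[[4, 3, 91], [4, 3]]
[[4, 3], [4, 3]]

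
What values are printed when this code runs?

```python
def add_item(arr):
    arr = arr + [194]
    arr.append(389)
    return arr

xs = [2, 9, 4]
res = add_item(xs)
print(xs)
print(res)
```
[2, 9, 4]
[2, 9, 4, 194, 389]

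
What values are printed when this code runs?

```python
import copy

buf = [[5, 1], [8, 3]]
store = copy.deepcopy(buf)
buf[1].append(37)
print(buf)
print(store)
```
[[5, 1], [8, 3, 37]]
[[5, 1], [8, 3]]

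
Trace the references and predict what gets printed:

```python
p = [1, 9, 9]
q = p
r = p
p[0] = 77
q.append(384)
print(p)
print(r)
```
[77, 9, 9, 384]
[77, 9, 9, 384]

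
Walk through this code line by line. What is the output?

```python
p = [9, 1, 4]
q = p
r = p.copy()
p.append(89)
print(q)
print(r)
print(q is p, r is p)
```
[9, 1, 4, 89]
[9, 1, 4]
True False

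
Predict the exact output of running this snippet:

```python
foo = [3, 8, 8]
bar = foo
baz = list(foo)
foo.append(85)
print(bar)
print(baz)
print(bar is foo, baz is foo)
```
[3, 8, 8, 85]
[3, 8, 8]
True False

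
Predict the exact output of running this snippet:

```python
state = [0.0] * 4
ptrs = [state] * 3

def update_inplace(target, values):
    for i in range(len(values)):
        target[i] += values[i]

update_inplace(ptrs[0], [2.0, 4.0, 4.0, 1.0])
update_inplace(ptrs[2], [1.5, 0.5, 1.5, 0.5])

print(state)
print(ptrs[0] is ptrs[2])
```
[3.5, 4.5, 5.5, 1.5]
True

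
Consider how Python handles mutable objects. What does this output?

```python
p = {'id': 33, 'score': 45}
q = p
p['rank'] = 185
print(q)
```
{'id': 33, 'score': 45, 'rank': 185}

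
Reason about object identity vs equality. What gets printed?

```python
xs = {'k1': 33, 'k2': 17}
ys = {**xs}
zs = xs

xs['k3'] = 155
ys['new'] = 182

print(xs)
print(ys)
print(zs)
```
{'k1': 33, 'k2': 17, 'k3': 155}
{'k1': 33, 'k2': 17, 'new': 182}
{'k1': 33, 'k2': 17, 'k3': 155}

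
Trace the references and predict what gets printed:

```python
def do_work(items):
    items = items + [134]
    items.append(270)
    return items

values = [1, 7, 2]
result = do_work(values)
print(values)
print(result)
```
[1, 7, 2]
[1, 7, 2, 134, 270]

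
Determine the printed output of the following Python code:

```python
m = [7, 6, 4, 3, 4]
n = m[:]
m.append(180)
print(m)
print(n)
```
[7, 6, 4, 3, 4, 180]
[7, 6, 4, 3, 4]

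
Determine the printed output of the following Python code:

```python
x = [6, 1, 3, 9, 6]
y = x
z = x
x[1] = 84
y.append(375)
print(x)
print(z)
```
[6, 84, 3, 9, 6, 375]
[6, 84, 3, 9, 6, 375]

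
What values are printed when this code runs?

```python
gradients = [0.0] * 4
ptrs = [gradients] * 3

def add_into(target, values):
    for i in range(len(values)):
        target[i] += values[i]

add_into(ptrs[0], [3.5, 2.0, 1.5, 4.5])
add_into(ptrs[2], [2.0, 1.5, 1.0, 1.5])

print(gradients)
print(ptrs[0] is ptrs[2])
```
[5.5, 3.5, 2.5, 6.0]
True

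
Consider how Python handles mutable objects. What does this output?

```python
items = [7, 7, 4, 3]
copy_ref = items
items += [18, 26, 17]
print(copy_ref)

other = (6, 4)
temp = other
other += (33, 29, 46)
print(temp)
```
[7, 7, 4, 3, 18, 26, 17]
(6, 4)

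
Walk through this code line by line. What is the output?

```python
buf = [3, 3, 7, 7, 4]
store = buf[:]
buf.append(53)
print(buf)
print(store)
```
[3, 3, 7, 7, 4, 53]
[3, 3, 7, 7, 4]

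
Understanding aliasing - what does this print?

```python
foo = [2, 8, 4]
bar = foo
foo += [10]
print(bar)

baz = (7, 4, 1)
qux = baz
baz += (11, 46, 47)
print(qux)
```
[2, 8, 4, 10]
(7, 4, 1)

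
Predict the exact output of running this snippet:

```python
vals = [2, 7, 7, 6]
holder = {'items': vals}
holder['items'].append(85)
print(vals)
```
[2, 7, 7, 6, 85]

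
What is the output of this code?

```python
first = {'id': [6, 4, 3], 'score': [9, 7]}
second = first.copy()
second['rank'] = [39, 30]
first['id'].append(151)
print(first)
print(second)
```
{'id': [6, 4, 3, 151], 'score': [9, 7]}
{'id': [6, 4, 3, 151], 'score': [9, 7], 'rank': [39, 30]}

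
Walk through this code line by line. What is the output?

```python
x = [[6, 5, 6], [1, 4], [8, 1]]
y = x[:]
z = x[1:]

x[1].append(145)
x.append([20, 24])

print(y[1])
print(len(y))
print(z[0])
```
[1, 4, 145]
3
[1, 4, 145]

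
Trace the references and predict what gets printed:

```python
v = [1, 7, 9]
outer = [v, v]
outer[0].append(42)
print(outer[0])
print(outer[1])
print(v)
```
[1, 7, 9, 42]
[1, 7, 9, 42]
[1, 7, 9, 42]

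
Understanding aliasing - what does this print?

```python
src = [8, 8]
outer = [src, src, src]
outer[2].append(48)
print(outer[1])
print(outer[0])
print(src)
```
[8, 8, 48]
[8, 8, 48]
[8, 8, 48]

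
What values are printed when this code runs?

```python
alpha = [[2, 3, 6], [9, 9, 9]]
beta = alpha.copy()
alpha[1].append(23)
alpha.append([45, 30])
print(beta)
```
[[2, 3, 6], [9, 9, 9, 23]]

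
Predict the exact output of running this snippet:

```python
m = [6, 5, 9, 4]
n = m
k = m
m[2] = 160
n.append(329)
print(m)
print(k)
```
[6, 5, 160, 4, 329]
[6, 5, 160, 4, 329]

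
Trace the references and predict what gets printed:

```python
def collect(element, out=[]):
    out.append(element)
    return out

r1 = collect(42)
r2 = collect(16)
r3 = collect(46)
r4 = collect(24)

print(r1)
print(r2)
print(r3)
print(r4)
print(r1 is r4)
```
[42, 16, 46, 24]
[42, 16, 46, 24]
[42, 16, 46, 24]
[42, 16, 46, 24]
True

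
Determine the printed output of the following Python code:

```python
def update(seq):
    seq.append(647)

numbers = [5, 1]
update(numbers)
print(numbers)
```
[5, 1, 647]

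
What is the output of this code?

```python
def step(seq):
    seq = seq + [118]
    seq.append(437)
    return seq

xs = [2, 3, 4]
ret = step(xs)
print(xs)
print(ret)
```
[2, 3, 4]
[2, 3, 4, 118, 437]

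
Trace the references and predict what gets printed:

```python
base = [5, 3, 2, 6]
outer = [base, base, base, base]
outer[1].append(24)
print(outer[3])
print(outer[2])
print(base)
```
[5, 3, 2, 6, 24]
[5, 3, 2, 6, 24]
[5, 3, 2, 6, 24]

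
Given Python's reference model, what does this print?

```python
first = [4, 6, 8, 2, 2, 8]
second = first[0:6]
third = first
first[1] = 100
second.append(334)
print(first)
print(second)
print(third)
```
[4, 100, 8, 2, 2, 8]
[4, 6, 8, 2, 2, 8, 334]
[4, 100, 8, 2, 2, 8]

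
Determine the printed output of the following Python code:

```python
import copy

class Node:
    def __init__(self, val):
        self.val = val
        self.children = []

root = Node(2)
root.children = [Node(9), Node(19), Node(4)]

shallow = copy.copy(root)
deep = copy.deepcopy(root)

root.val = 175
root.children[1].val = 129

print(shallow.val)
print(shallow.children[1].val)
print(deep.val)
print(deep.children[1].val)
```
2
129
2
19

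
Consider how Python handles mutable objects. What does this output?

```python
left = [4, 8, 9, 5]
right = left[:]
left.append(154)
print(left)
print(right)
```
[4, 8, 9, 5, 154]
[4, 8, 9, 5]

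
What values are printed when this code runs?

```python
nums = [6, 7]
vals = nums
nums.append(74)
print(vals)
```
[6, 7, 74]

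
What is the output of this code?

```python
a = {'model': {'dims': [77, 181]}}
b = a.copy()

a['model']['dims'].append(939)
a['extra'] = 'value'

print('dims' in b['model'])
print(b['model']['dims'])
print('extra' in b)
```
True
[77, 181, 939]
False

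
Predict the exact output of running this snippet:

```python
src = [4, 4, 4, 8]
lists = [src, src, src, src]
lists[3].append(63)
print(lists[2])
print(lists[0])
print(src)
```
[4, 4, 4, 8, 63]
[4, 4, 4, 8, 63]
[4, 4, 4, 8, 63]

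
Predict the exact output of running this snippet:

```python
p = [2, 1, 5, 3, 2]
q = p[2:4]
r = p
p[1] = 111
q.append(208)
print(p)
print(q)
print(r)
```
[2, 111, 5, 3, 2]
[5, 3, 208]
[2, 111, 5, 3, 2]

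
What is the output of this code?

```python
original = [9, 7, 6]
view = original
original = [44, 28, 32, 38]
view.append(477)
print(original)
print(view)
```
[44, 28, 32, 38]
[9, 7, 6, 477]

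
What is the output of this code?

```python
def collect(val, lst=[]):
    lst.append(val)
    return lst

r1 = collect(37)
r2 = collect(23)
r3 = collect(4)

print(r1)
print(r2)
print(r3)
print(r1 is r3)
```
[37, 23, 4]
[37, 23, 4]
[37, 23, 4]
True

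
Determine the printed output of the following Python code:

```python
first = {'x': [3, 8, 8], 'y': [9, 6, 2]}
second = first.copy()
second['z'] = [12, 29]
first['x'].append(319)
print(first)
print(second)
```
{'x': [3, 8, 8, 319], 'y': [9, 6, 2]}
{'x': [3, 8, 8, 319], 'y': [9, 6, 2], 'z': [12, 29]}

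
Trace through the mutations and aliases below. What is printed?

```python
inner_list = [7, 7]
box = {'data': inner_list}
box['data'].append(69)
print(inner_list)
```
[7, 7, 69]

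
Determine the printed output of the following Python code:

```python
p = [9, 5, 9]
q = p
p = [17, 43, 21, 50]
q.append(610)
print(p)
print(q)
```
[17, 43, 21, 50]
[9, 5, 9, 610]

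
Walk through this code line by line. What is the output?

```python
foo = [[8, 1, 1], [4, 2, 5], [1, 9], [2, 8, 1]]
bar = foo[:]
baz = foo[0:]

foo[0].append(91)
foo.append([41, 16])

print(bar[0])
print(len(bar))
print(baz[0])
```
[8, 1, 1, 91]
4
[8, 1, 1, 91]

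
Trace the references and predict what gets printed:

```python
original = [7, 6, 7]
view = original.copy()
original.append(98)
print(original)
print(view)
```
[7, 6, 7, 98]
[7, 6, 7]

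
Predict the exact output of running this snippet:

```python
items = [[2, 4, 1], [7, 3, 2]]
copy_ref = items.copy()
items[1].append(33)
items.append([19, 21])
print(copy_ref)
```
[[2, 4, 1], [7, 3, 2, 33]]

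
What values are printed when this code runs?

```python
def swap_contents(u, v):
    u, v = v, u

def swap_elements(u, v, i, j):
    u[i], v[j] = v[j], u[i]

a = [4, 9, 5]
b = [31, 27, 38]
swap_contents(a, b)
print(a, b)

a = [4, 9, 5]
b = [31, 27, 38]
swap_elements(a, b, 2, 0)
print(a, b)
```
[4, 9, 5] [31, 27, 38]
[4, 9, 31] [5, 27, 38]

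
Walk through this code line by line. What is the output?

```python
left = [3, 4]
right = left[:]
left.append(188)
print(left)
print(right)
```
[3, 4, 188]
[3, 4]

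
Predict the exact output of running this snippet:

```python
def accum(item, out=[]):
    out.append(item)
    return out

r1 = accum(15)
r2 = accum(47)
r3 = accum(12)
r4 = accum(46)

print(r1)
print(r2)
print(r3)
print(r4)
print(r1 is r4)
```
[15, 47, 12, 46]
[15, 47, 12, 46]
[15, 47, 12, 46]
[15, 47, 12, 46]
True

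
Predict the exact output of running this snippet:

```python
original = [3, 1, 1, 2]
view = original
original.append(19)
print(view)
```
[3, 1, 1, 2, 19]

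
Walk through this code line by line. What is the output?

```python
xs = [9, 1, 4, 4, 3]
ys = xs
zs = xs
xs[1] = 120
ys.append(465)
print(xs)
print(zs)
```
[9, 120, 4, 4, 3, 465]
[9, 120, 4, 4, 3, 465]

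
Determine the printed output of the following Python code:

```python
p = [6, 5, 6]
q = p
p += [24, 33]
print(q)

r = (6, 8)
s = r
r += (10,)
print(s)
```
[6, 5, 6, 24, 33]
(6, 8)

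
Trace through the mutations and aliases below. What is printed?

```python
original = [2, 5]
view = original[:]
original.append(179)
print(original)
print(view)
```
[2, 5, 179]
[2, 5]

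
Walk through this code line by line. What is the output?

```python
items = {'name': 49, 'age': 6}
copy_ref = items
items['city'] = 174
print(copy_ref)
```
{'name': 49, 'age': 6, 'city': 174}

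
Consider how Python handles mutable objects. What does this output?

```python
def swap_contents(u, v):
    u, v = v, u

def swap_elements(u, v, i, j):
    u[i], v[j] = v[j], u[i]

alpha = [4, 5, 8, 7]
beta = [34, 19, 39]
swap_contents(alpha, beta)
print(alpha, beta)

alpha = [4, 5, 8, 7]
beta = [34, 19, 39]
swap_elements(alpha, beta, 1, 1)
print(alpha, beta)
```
[4, 5, 8, 7] [34, 19, 39]
[4, 19, 8, 7] [34, 5, 39]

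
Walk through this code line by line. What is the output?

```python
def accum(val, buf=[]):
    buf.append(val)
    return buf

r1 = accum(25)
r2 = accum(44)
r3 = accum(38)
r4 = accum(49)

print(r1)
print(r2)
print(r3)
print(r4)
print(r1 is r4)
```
[25, 44, 38, 49]
[25, 44, 38, 49]
[25, 44, 38, 49]
[25, 44, 38, 49]
True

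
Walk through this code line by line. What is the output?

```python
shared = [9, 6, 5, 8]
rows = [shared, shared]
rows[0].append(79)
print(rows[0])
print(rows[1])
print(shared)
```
[9, 6, 5, 8, 79]
[9, 6, 5, 8, 79]
[9, 6, 5, 8, 79]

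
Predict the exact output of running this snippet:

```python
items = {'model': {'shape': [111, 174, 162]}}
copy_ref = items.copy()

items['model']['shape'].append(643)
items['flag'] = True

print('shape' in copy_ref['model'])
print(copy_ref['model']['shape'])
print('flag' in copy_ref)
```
True
[111, 174, 162, 643]
False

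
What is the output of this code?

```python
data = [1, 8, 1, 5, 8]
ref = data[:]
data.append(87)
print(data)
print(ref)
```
[1, 8, 1, 5, 8, 87]
[1, 8, 1, 5, 8]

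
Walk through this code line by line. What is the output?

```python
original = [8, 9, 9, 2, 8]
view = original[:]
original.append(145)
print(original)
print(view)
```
[8, 9, 9, 2, 8, 145]
[8, 9, 9, 2, 8]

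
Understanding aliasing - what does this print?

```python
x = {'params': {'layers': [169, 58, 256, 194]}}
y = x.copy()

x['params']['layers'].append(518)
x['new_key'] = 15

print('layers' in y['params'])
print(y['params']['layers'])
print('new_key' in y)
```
True
[169, 58, 256, 194, 518]
False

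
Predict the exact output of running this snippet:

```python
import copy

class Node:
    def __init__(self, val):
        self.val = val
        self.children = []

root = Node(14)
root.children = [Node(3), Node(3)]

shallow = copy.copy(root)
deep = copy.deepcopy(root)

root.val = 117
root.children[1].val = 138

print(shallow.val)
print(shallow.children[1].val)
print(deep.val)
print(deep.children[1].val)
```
14
138
14
3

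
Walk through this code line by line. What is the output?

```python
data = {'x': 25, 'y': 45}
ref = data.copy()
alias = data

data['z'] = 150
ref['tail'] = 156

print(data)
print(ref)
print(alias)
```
{'x': 25, 'y': 45, 'z': 150}
{'x': 25, 'y': 45, 'tail': 156}
{'x': 25, 'y': 45, 'z': 150}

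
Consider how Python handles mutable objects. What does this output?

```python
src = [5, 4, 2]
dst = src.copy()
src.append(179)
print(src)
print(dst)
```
[5, 4, 2, 179]
[5, 4, 2]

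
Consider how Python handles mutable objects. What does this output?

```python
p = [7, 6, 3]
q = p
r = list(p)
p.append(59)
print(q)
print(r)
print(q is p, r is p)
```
[7, 6, 3, 59]
[7, 6, 3]
True False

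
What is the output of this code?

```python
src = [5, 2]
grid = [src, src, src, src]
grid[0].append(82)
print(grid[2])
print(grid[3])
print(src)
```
[5, 2, 82]
[5, 2, 82]
[5, 2, 82]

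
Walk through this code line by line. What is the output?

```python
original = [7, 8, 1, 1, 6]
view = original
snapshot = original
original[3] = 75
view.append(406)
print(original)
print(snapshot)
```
[7, 8, 1, 75, 6, 406]
[7, 8, 1, 75, 6, 406]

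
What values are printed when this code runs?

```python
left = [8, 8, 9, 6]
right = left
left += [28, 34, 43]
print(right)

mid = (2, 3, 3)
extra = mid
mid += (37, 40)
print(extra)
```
[8, 8, 9, 6, 28, 34, 43]
(2, 3, 3)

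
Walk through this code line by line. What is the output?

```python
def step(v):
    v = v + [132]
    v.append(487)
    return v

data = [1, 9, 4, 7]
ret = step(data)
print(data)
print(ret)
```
[1, 9, 4, 7]
[1, 9, 4, 7, 132, 487]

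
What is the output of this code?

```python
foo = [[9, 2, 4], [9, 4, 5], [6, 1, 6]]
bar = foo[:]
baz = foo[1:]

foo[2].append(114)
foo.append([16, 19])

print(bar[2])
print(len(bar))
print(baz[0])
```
[6, 1, 6, 114]
3
[9, 4, 5]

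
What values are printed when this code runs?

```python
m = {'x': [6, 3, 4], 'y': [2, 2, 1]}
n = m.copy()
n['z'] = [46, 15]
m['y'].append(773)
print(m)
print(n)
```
{'x': [6, 3, 4], 'y': [2, 2, 1, 773]}
{'x': [6, 3, 4], 'y': [2, 2, 1, 773], 'z': [46, 15]}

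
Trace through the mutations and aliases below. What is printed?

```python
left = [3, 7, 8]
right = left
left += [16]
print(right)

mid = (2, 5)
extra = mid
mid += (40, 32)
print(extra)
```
[3, 7, 8, 16]
(2, 5)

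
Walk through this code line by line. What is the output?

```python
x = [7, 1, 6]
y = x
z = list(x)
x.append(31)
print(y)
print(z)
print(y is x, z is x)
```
[7, 1, 6, 31]
[7, 1, 6]
True False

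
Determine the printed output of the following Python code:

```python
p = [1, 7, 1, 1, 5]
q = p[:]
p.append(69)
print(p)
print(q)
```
[1, 7, 1, 1, 5, 69]
[1, 7, 1, 1, 5]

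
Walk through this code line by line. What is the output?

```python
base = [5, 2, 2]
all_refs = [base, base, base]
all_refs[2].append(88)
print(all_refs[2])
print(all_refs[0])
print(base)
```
[5, 2, 2, 88]
[5, 2, 2, 88]
[5, 2, 2, 88]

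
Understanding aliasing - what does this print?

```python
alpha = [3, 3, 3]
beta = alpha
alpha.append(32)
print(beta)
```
[3, 3, 3, 32]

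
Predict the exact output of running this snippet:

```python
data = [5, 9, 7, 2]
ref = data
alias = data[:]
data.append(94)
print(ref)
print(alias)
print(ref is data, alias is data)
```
[5, 9, 7, 2, 94]
[5, 9, 7, 2]
True False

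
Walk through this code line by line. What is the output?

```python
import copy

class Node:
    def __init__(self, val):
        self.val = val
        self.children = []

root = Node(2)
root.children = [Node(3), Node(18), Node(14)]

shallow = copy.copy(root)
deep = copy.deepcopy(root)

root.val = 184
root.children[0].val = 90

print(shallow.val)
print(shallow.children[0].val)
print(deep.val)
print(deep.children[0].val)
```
2
90
2
3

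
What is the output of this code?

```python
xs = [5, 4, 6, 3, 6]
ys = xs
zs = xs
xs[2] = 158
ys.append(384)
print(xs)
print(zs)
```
[5, 4, 158, 3, 6, 384]
[5, 4, 158, 3, 6, 384]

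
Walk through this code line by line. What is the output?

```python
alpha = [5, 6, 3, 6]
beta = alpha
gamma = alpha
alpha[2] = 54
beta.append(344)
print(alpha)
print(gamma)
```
[5, 6, 54, 6, 344]
[5, 6, 54, 6, 344]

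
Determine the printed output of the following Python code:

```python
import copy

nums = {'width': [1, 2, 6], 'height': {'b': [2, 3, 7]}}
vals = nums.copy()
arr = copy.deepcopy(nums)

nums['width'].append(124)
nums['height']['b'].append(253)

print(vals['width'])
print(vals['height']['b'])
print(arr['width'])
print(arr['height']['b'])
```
[1, 2, 6, 124]
[2, 3, 7, 253]
[1, 2, 6]
[2, 3, 7]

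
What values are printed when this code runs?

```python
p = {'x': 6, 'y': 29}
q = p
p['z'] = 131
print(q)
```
{'x': 6, 'y': 29, 'z': 131}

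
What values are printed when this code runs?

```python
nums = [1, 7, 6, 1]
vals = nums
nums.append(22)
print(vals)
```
[1, 7, 6, 1, 22]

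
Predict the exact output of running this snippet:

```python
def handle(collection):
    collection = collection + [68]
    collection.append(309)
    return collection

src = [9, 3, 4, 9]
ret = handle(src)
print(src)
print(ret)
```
[9, 3, 4, 9]
[9, 3, 4, 9, 68, 309]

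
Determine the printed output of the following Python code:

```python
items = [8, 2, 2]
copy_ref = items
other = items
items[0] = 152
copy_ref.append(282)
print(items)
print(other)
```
[152, 2, 2, 282]
[152, 2, 2, 282]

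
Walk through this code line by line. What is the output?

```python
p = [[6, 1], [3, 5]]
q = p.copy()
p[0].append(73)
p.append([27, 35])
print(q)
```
[[6, 1, 73], [3, 5]]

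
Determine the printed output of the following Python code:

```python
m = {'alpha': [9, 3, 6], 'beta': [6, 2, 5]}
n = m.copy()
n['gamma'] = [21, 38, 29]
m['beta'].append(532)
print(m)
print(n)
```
{'alpha': [9, 3, 6], 'beta': [6, 2, 5, 532]}
{'alpha': [9, 3, 6], 'beta': [6, 2, 5, 532], 'gamma': [21, 38, 29]}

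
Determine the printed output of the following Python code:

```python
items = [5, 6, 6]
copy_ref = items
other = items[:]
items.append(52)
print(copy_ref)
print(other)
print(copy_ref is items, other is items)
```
[5, 6, 6, 52]
[5, 6, 6]
True False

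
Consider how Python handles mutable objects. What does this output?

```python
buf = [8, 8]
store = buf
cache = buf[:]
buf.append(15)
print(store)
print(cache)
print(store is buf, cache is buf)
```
[8, 8, 15]
[8, 8]
True False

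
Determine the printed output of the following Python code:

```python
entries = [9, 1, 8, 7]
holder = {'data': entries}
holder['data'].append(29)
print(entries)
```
[9, 1, 8, 7, 29]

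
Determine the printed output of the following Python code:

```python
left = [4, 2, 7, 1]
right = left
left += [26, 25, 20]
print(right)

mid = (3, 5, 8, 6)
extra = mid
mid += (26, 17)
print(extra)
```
[4, 2, 7, 1, 26, 25, 20]
(3, 5, 8, 6)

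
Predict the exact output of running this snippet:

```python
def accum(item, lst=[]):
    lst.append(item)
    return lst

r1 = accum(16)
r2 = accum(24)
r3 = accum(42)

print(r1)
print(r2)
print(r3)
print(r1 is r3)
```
[16, 24, 42]
[16, 24, 42]
[16, 24, 42]
True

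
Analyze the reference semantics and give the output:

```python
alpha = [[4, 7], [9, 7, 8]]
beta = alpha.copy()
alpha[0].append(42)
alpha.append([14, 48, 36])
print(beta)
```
[[4, 7, 42], [9, 7, 8]]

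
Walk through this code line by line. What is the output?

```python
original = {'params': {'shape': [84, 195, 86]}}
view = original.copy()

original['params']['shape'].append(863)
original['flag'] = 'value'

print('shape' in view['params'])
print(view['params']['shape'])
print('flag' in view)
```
True
[84, 195, 86, 863]
False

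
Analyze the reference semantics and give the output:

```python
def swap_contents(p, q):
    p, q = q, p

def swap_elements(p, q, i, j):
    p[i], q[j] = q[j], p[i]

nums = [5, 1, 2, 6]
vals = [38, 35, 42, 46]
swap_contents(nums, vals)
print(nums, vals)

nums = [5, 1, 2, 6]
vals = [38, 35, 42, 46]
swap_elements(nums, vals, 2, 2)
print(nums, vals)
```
[5, 1, 2, 6] [38, 35, 42, 46]
[5, 1, 42, 6] [38, 35, 2, 46]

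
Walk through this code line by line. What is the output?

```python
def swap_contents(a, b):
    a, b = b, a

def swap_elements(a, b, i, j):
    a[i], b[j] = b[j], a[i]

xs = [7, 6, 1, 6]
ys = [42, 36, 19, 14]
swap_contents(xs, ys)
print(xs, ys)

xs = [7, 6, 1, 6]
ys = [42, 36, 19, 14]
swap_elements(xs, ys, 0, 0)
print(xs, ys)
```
[7, 6, 1, 6] [42, 36, 19, 14]
[42, 6, 1, 6] [7, 36, 19, 14]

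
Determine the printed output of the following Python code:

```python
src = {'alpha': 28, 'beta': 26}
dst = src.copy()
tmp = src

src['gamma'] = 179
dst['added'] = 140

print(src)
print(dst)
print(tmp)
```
{'alpha': 28, 'beta': 26, 'gamma': 179}
{'alpha': 28, 'beta': 26, 'added': 140}
{'alpha': 28, 'beta': 26, 'gamma': 179}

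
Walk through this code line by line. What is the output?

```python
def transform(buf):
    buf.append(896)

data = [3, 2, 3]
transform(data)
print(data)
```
[3, 2, 3, 896]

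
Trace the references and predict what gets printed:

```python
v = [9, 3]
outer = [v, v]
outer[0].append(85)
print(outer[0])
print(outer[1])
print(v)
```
[9, 3, 85]
[9, 3, 85]
[9, 3, 85]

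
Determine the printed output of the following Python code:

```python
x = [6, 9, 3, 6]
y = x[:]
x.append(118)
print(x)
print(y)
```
[6, 9, 3, 6, 118]
[6, 9, 3, 6]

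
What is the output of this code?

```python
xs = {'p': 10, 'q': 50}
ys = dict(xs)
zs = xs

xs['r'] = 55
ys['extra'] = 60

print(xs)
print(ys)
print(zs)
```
{'p': 10, 'q': 50, 'r': 55}
{'p': 10, 'q': 50, 'extra': 60}
{'p': 10, 'q': 50, 'r': 55}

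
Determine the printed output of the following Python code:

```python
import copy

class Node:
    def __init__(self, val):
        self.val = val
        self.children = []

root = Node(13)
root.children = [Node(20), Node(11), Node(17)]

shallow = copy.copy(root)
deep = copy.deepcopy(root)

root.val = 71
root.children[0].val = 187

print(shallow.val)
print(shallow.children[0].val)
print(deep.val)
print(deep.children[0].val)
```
13
187
13
20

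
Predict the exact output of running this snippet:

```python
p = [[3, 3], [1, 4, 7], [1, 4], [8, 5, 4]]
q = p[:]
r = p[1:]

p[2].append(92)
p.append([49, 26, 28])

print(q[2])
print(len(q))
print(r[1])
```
[1, 4, 92]
4
[1, 4, 92]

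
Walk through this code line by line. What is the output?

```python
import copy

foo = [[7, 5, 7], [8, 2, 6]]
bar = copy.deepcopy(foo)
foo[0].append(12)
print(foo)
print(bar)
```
[[7, 5, 7, 12], [8, 2, 6]]
[[7, 5, 7], [8, 2, 6]]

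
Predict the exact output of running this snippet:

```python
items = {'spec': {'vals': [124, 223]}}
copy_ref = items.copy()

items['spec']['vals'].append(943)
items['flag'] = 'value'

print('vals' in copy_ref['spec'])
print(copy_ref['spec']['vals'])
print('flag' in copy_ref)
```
True
[124, 223, 943]
False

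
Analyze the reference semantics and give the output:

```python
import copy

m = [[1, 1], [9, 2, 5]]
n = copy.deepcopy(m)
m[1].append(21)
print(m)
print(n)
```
[[1, 1], [9, 2, 5, 21]]
[[1, 1], [9, 2, 5]]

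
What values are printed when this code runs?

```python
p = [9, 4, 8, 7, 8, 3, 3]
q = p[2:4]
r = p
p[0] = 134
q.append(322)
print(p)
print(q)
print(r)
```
[134, 4, 8, 7, 8, 3, 3]
[8, 7, 322]
[134, 4, 8, 7, 8, 3, 3]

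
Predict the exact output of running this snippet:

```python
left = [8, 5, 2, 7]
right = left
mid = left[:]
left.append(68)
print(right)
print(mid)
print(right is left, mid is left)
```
[8, 5, 2, 7, 68]
[8, 5, 2, 7]
True False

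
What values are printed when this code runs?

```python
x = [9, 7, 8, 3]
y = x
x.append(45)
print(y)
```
[9, 7, 8, 3, 45]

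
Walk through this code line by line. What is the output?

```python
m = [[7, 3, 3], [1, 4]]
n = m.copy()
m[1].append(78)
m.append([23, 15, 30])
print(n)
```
[[7, 3, 3], [1, 4, 78]]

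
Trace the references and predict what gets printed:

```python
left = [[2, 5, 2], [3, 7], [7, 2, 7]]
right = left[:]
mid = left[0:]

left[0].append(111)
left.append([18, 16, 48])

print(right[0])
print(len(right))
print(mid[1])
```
[2, 5, 2, 111]
3
[3, 7]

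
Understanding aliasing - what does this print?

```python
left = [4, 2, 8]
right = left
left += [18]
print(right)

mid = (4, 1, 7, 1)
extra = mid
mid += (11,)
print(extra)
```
[4, 2, 8, 18]
(4, 1, 7, 1)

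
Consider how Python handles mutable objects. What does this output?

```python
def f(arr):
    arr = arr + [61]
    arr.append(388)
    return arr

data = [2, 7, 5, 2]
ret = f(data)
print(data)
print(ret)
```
[2, 7, 5, 2]
[2, 7, 5, 2, 61, 388]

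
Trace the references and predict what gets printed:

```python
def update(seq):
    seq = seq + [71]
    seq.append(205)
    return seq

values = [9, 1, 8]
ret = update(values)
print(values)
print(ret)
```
[9, 1, 8]
[9, 1, 8, 71, 205]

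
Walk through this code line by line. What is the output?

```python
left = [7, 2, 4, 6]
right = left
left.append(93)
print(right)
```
[7, 2, 4, 6, 93]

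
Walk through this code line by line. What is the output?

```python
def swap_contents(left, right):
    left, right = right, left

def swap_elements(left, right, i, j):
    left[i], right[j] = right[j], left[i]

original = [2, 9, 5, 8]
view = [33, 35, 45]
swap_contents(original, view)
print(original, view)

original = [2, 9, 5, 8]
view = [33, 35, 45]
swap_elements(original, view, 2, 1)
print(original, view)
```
[2, 9, 5, 8] [33, 35, 45]
[2, 9, 35, 8] [33, 5, 45]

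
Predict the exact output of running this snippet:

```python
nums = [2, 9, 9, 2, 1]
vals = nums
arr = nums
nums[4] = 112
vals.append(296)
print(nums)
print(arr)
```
[2, 9, 9, 2, 112, 296]
[2, 9, 9, 2, 112, 296]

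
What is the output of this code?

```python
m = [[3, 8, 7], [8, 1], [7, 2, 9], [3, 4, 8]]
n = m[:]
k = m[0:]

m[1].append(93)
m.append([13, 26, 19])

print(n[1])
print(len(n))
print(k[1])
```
[8, 1, 93]
4
[8, 1, 93]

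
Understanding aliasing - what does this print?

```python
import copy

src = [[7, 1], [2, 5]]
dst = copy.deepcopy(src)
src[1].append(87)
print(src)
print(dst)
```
[[7, 1], [2, 5, 87]]
[[7, 1], [2, 5]]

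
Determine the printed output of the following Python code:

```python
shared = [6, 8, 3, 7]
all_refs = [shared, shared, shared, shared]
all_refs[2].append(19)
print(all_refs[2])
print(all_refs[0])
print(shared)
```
[6, 8, 3, 7, 19]
[6, 8, 3, 7, 19]
[6, 8, 3, 7, 19]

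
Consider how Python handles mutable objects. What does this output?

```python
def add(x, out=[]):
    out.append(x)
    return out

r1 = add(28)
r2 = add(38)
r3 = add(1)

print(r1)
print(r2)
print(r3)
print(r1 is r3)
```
[28, 38, 1]
[28, 38, 1]
[28, 38, 1]
True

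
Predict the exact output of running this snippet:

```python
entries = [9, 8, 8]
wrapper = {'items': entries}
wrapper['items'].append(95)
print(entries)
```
[9, 8, 8, 95]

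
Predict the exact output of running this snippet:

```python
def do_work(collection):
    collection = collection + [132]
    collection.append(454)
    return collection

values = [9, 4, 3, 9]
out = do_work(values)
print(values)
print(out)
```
[9, 4, 3, 9]
[9, 4, 3, 9, 132, 454]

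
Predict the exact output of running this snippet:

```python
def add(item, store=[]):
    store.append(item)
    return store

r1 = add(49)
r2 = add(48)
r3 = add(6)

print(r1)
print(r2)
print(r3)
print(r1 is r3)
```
[49, 48, 6]
[49, 48, 6]
[49, 48, 6]
True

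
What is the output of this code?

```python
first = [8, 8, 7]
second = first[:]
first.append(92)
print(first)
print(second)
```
[8, 8, 7, 92]
[8, 8, 7]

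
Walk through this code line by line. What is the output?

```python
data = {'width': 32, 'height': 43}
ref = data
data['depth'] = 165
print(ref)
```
{'width': 32, 'height': 43, 'depth': 165}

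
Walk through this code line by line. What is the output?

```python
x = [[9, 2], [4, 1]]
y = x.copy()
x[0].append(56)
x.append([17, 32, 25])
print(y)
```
[[9, 2, 56], [4, 1]]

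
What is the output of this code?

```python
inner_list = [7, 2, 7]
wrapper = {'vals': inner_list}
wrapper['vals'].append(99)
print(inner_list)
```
[7, 2, 7, 99]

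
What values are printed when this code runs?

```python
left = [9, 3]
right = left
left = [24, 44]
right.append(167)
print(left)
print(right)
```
[24, 44]
[9, 3, 167]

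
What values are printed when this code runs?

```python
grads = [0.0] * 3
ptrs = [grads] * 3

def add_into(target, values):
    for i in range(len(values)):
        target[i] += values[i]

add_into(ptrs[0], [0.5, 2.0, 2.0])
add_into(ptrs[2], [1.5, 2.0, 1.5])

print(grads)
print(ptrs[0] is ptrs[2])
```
[2.0, 4.0, 3.5]
True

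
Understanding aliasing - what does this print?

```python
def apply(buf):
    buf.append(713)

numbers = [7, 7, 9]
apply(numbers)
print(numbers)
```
[7, 7, 9, 713]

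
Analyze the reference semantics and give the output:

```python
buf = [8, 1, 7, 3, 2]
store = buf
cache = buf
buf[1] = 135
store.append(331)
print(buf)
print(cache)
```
[8, 135, 7, 3, 2, 331]
[8, 135, 7, 3, 2, 331]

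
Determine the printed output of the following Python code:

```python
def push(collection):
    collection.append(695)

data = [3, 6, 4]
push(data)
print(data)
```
[3, 6, 4, 695]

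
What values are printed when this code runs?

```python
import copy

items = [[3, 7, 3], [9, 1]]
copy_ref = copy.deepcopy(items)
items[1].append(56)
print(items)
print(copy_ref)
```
[[3, 7, 3], [9, 1, 56]]
[[3, 7, 3], [9, 1]]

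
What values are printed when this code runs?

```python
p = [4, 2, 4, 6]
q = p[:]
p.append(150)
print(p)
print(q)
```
[4, 2, 4, 6, 150]
[4, 2, 4, 6]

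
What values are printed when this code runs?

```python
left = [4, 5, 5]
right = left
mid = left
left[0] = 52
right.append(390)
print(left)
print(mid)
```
[52, 5, 5, 390]
[52, 5, 5, 390]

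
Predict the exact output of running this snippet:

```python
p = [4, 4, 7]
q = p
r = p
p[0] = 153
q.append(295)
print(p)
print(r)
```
[153, 4, 7, 295]
[153, 4, 7, 295]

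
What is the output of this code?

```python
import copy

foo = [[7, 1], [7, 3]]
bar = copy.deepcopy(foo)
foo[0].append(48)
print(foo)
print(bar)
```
[[7, 1, 48], [7, 3]]
[[7, 1], [7, 3]]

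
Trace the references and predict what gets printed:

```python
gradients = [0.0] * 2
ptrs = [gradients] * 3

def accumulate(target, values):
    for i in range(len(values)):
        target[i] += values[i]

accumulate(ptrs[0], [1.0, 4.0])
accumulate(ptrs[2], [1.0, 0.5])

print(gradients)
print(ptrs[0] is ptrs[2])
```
[2.0, 4.5]
True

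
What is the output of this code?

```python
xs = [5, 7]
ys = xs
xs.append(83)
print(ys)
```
[5, 7, 83]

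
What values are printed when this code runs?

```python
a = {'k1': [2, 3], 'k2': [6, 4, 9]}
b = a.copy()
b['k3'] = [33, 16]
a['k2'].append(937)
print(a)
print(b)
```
{'k1': [2, 3], 'k2': [6, 4, 9, 937]}
{'k1': [2, 3], 'k2': [6, 4, 9, 937], 'k3': [33, 16]}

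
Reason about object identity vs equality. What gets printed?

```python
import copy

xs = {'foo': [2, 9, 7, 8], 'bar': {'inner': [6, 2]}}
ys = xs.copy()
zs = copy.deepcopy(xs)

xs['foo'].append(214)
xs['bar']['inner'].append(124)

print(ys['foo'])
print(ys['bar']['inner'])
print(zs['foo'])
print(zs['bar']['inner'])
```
[2, 9, 7, 8, 214]
[6, 2, 124]
[2, 9, 7, 8]
[6, 2]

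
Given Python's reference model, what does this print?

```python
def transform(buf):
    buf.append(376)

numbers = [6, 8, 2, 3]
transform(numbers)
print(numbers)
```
[6, 8, 2, 3, 376]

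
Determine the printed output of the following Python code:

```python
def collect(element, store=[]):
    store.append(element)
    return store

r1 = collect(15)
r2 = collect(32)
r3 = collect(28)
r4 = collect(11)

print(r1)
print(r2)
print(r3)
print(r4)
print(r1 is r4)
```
[15, 32, 28, 11]
[15, 32, 28, 11]
[15, 32, 28, 11]
[15, 32, 28, 11]
True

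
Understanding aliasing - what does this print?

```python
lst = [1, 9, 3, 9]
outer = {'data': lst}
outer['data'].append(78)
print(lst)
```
[1, 9, 3, 9, 78]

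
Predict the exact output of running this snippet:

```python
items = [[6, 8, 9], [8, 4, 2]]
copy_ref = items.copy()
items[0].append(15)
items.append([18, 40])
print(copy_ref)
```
[[6, 8, 9, 15], [8, 4, 2]]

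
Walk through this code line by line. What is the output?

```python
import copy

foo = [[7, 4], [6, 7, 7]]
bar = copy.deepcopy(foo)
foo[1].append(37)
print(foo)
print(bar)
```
[[7, 4], [6, 7, 7, 37]]
[[7, 4], [6, 7, 7]]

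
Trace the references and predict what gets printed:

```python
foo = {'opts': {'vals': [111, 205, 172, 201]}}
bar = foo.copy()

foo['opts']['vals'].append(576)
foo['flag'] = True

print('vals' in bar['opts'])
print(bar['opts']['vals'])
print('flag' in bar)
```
True
[111, 205, 172, 201, 576]
False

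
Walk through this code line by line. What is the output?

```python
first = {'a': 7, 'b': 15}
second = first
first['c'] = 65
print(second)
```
{'a': 7, 'b': 15, 'c': 65}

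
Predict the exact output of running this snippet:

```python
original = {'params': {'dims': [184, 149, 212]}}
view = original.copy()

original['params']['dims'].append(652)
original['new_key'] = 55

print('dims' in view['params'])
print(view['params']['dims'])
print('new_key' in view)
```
True
[184, 149, 212, 652]
False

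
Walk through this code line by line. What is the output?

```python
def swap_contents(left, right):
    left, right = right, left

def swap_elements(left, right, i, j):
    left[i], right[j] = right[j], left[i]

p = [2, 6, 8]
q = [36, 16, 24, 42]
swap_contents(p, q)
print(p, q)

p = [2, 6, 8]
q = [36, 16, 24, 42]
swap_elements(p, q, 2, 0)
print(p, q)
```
[2, 6, 8] [36, 16, 24, 42]
[2, 6, 36] [8, 16, 24, 42]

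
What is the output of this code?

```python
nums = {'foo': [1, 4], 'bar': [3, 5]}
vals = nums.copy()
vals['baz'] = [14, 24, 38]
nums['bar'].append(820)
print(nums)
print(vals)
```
{'foo': [1, 4], 'bar': [3, 5, 820]}
{'foo': [1, 4], 'bar': [3, 5, 820], 'baz': [14, 24, 38]}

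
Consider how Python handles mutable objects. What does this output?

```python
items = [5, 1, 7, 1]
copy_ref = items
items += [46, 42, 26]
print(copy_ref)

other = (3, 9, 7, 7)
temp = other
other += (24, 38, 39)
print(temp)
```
[5, 1, 7, 1, 46, 42, 26]
(3, 9, 7, 7)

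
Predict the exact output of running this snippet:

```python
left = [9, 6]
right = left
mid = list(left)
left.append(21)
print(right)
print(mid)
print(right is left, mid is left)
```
[9, 6, 21]
[9, 6]
True False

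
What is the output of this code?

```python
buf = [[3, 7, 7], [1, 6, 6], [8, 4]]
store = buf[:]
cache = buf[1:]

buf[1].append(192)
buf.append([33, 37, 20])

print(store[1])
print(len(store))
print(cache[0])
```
[1, 6, 6, 192]
3
[1, 6, 6, 192]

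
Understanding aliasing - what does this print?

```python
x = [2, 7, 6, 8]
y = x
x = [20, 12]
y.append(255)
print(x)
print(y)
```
[20, 12]
[2, 7, 6, 8, 255]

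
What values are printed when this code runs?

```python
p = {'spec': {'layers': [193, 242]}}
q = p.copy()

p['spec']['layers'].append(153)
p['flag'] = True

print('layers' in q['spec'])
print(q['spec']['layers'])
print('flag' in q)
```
True
[193, 242, 153]
False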